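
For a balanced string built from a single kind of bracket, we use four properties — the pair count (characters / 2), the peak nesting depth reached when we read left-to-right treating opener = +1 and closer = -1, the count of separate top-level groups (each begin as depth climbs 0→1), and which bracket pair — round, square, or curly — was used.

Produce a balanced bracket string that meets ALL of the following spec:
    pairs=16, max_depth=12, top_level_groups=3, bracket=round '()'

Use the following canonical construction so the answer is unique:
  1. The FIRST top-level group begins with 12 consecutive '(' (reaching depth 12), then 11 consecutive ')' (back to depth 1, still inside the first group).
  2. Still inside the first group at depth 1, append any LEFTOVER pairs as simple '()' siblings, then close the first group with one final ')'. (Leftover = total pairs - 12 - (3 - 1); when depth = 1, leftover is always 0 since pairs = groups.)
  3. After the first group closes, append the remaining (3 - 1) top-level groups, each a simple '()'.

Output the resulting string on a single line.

Answer: (((((((((((()))))))))))()())()()

Derivation:
Spec: pairs=16 depth=12 groups=3
Leftover pairs = 16 - 12 - (3-1) = 2
First group: deep chain of depth 12 + 2 sibling pairs
Remaining 2 groups: simple '()' each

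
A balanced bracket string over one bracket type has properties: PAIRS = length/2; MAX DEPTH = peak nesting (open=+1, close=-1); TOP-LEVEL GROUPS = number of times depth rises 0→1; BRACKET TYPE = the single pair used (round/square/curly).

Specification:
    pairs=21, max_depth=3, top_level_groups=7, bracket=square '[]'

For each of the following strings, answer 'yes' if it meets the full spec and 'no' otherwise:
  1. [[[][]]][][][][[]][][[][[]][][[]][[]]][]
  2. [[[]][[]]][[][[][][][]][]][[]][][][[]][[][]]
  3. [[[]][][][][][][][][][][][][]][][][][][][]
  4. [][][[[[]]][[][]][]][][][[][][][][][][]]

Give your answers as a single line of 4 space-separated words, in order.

Answer: no no yes no

Derivation:
String 1 '[[[][]]][][][][[]][][[][[]][][[]][[]]][]': depth seq [1 2 3 2 3 2 1 0 1 0 1 0 1 0 1 2 1 0 1 0 1 2 1 2 3 2 1 2 1 2 3 2 1 2 3 2 1 0 1 0]
  -> pairs=20 depth=3 groups=8 -> no
String 2 '[[[]][[]]][[][[][][][]][]][[]][][][[]][[][]]': depth seq [1 2 3 2 1 2 3 2 1 0 1 2 1 2 3 2 3 2 3 2 3 2 1 2 1 0 1 2 1 0 1 0 1 0 1 2 1 0 1 2 1 2 1 0]
  -> pairs=22 depth=3 groups=7 -> no
String 3 '[[[]][][][][][][][][][][][][]][][][][][][]': depth seq [1 2 3 2 1 2 1 2 1 2 1 2 1 2 1 2 1 2 1 2 1 2 1 2 1 2 1 2 1 0 1 0 1 0 1 0 1 0 1 0 1 0]
  -> pairs=21 depth=3 groups=7 -> yes
String 4 '[][][[[[]]][[][]][]][][][[][][][][][][]]': depth seq [1 0 1 0 1 2 3 4 3 2 1 2 3 2 3 2 1 2 1 0 1 0 1 0 1 2 1 2 1 2 1 2 1 2 1 2 1 2 1 0]
  -> pairs=20 depth=4 groups=6 -> no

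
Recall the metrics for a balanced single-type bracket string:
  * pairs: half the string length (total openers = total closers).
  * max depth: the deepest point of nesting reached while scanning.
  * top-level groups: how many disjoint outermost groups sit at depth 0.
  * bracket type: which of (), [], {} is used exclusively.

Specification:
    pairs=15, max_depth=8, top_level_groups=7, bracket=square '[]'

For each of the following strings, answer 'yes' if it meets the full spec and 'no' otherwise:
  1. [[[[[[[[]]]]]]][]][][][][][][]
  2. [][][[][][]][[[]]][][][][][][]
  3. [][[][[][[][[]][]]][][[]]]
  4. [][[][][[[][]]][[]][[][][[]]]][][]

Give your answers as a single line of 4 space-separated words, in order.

Answer: yes no no no

Derivation:
String 1 '[[[[[[[[]]]]]]][]][][][][][][]': depth seq [1 2 3 4 5 6 7 8 7 6 5 4 3 2 1 2 1 0 1 0 1 0 1 0 1 0 1 0 1 0]
  -> pairs=15 depth=8 groups=7 -> yes
String 2 '[][][[][][]][[[]]][][][][][][]': depth seq [1 0 1 0 1 2 1 2 1 2 1 0 1 2 3 2 1 0 1 0 1 0 1 0 1 0 1 0 1 0]
  -> pairs=15 depth=3 groups=10 -> no
String 3 '[][[][[][[][[]][]]][][[]]]': depth seq [1 0 1 2 1 2 3 2 3 4 3 4 5 4 3 4 3 2 1 2 1 2 3 2 1 0]
  -> pairs=13 depth=5 groups=2 -> no
String 4 '[][[][][[[][]]][[]][[][][[]]]][][]': depth seq [1 0 1 2 1 2 1 2 3 4 3 4 3 2 1 2 3 2 1 2 3 2 3 2 3 4 3 2 1 0 1 0 1 0]
  -> pairs=17 depth=4 groups=4 -> no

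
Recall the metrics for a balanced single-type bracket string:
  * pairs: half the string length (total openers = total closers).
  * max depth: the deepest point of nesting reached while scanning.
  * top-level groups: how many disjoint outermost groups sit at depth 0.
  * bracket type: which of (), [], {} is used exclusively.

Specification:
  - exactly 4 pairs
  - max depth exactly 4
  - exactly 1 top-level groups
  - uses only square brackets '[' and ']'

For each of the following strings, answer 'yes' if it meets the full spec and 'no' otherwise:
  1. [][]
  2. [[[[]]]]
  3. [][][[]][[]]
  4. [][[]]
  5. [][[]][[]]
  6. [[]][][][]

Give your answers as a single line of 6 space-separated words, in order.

Answer: no yes no no no no

Derivation:
String 1 '[][]': depth seq [1 0 1 0]
  -> pairs=2 depth=1 groups=2 -> no
String 2 '[[[[]]]]': depth seq [1 2 3 4 3 2 1 0]
  -> pairs=4 depth=4 groups=1 -> yes
String 3 '[][][[]][[]]': depth seq [1 0 1 0 1 2 1 0 1 2 1 0]
  -> pairs=6 depth=2 groups=4 -> no
String 4 '[][[]]': depth seq [1 0 1 2 1 0]
  -> pairs=3 depth=2 groups=2 -> no
String 5 '[][[]][[]]': depth seq [1 0 1 2 1 0 1 2 1 0]
  -> pairs=5 depth=2 groups=3 -> no
String 6 '[[]][][][]': depth seq [1 2 1 0 1 0 1 0 1 0]
  -> pairs=5 depth=2 groups=4 -> no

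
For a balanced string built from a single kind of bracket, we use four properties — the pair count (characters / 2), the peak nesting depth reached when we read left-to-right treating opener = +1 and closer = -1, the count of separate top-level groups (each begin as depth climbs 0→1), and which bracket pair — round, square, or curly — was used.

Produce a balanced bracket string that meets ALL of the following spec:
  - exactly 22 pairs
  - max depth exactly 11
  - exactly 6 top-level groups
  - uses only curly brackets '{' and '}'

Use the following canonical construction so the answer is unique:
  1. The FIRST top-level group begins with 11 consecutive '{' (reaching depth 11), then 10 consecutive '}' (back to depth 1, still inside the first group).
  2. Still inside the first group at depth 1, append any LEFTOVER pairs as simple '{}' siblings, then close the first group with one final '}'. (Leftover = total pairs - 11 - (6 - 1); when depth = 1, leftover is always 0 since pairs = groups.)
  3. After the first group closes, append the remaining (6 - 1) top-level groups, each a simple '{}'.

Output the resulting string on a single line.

Answer: {{{{{{{{{{{}}}}}}}}}}{}{}{}{}{}{}}{}{}{}{}{}

Derivation:
Spec: pairs=22 depth=11 groups=6
Leftover pairs = 22 - 11 - (6-1) = 6
First group: deep chain of depth 11 + 6 sibling pairs
Remaining 5 groups: simple '{}' each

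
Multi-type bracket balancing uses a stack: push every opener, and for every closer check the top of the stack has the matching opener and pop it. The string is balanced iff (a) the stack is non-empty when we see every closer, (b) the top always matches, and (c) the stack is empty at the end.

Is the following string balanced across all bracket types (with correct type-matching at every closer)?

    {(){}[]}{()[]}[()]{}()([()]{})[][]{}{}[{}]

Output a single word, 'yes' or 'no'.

Answer: yes

Derivation:
pos 0: push '{'; stack = {
pos 1: push '('; stack = {(
pos 2: ')' matches '('; pop; stack = {
pos 3: push '{'; stack = {{
pos 4: '}' matches '{'; pop; stack = {
pos 5: push '['; stack = {[
pos 6: ']' matches '['; pop; stack = {
pos 7: '}' matches '{'; pop; stack = (empty)
pos 8: push '{'; stack = {
pos 9: push '('; stack = {(
pos 10: ')' matches '('; pop; stack = {
pos 11: push '['; stack = {[
pos 12: ']' matches '['; pop; stack = {
pos 13: '}' matches '{'; pop; stack = (empty)
pos 14: push '['; stack = [
pos 15: push '('; stack = [(
pos 16: ')' matches '('; pop; stack = [
pos 17: ']' matches '['; pop; stack = (empty)
pos 18: push '{'; stack = {
pos 19: '}' matches '{'; pop; stack = (empty)
pos 20: push '('; stack = (
pos 21: ')' matches '('; pop; stack = (empty)
pos 22: push '('; stack = (
pos 23: push '['; stack = ([
pos 24: push '('; stack = ([(
pos 25: ')' matches '('; pop; stack = ([
pos 26: ']' matches '['; pop; stack = (
pos 27: push '{'; stack = ({
pos 28: '}' matches '{'; pop; stack = (
pos 29: ')' matches '('; pop; stack = (empty)
pos 30: push '['; stack = [
pos 31: ']' matches '['; pop; stack = (empty)
pos 32: push '['; stack = [
pos 33: ']' matches '['; pop; stack = (empty)
pos 34: push '{'; stack = {
pos 35: '}' matches '{'; pop; stack = (empty)
pos 36: push '{'; stack = {
pos 37: '}' matches '{'; pop; stack = (empty)
pos 38: push '['; stack = [
pos 39: push '{'; stack = [{
pos 40: '}' matches '{'; pop; stack = [
pos 41: ']' matches '['; pop; stack = (empty)
end: stack empty → VALID
Verdict: properly nested → yes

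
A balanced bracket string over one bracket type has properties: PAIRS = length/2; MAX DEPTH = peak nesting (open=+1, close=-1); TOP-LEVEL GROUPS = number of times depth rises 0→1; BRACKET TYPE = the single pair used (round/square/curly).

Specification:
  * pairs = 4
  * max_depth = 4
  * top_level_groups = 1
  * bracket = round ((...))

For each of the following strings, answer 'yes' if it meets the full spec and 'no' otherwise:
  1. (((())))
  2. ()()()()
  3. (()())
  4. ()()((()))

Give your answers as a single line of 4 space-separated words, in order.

Answer: yes no no no

Derivation:
String 1 '(((())))': depth seq [1 2 3 4 3 2 1 0]
  -> pairs=4 depth=4 groups=1 -> yes
String 2 '()()()()': depth seq [1 0 1 0 1 0 1 0]
  -> pairs=4 depth=1 groups=4 -> no
String 3 '(()())': depth seq [1 2 1 2 1 0]
  -> pairs=3 depth=2 groups=1 -> no
String 4 '()()((()))': depth seq [1 0 1 0 1 2 3 2 1 0]
  -> pairs=5 depth=3 groups=3 -> no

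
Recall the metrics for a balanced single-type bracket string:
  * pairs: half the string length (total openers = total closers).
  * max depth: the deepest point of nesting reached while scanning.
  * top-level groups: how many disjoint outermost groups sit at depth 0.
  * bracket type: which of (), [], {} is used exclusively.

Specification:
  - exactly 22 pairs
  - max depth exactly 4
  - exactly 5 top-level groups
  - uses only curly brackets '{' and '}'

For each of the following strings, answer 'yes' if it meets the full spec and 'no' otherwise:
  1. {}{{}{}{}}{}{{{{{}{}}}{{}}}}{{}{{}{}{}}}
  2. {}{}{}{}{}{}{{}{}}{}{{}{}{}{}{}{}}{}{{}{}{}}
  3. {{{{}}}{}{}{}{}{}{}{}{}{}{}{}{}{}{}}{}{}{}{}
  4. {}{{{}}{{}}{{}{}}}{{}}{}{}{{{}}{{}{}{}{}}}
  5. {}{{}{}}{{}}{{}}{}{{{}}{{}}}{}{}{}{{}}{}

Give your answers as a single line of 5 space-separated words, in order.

Answer: no no yes no no

Derivation:
String 1 '{}{{}{}{}}{}{{{{{}{}}}{{}}}}{{}{{}{}{}}}': depth seq [1 0 1 2 1 2 1 2 1 0 1 0 1 2 3 4 5 4 5 4 3 2 3 4 3 2 1 0 1 2 1 2 3 2 3 2 3 2 1 0]
  -> pairs=20 depth=5 groups=5 -> no
String 2 '{}{}{}{}{}{}{{}{}}{}{{}{}{}{}{}{}}{}{{}{}{}}': depth seq [1 0 1 0 1 0 1 0 1 0 1 0 1 2 1 2 1 0 1 0 1 2 1 2 1 2 1 2 1 2 1 2 1 0 1 0 1 2 1 2 1 2 1 0]
  -> pairs=22 depth=2 groups=11 -> no
String 3 '{{{{}}}{}{}{}{}{}{}{}{}{}{}{}{}{}{}}{}{}{}{}': depth seq [1 2 3 4 3 2 1 2 1 2 1 2 1 2 1 2 1 2 1 2 1 2 1 2 1 2 1 2 1 2 1 2 1 2 1 0 1 0 1 0 1 0 1 0]
  -> pairs=22 depth=4 groups=5 -> yes
String 4 '{}{{{}}{{}}{{}{}}}{{}}{}{}{{{}}{{}{}{}{}}}': depth seq [1 0 1 2 3 2 1 2 3 2 1 2 3 2 3 2 1 0 1 2 1 0 1 0 1 0 1 2 3 2 1 2 3 2 3 2 3 2 3 2 1 0]
  -> pairs=21 depth=3 groups=6 -> no
String 5 '{}{{}{}}{{}}{{}}{}{{{}}{{}}}{}{}{}{{}}{}': depth seq [1 0 1 2 1 2 1 0 1 2 1 0 1 2 1 0 1 0 1 2 3 2 1 2 3 2 1 0 1 0 1 0 1 0 1 2 1 0 1 0]
  -> pairs=20 depth=3 groups=11 -> no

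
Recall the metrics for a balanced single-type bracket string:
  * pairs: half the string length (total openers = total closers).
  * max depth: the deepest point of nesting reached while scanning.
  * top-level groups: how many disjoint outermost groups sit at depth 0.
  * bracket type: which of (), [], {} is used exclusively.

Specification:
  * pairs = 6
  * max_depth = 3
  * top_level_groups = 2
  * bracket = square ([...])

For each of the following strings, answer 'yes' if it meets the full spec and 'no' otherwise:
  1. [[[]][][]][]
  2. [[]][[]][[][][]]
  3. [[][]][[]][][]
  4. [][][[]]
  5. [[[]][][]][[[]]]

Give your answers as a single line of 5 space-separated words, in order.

Answer: yes no no no no

Derivation:
String 1 '[[[]][][]][]': depth seq [1 2 3 2 1 2 1 2 1 0 1 0]
  -> pairs=6 depth=3 groups=2 -> yes
String 2 '[[]][[]][[][][]]': depth seq [1 2 1 0 1 2 1 0 1 2 1 2 1 2 1 0]
  -> pairs=8 depth=2 groups=3 -> no
String 3 '[[][]][[]][][]': depth seq [1 2 1 2 1 0 1 2 1 0 1 0 1 0]
  -> pairs=7 depth=2 groups=4 -> no
String 4 '[][][[]]': depth seq [1 0 1 0 1 2 1 0]
  -> pairs=4 depth=2 groups=3 -> no
String 5 '[[[]][][]][[[]]]': depth seq [1 2 3 2 1 2 1 2 1 0 1 2 3 2 1 0]
  -> pairs=8 depth=3 groups=2 -> no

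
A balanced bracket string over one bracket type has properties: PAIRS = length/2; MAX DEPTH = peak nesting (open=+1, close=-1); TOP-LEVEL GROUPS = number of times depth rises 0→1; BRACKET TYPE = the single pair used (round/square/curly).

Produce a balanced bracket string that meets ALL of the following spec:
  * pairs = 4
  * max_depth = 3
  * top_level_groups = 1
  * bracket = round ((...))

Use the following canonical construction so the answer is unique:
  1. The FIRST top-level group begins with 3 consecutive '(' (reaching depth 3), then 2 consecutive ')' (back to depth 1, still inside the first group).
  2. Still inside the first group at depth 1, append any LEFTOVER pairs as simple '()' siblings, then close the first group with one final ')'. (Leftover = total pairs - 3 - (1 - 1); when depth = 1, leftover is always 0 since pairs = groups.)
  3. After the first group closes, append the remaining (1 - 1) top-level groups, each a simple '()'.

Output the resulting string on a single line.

Spec: pairs=4 depth=3 groups=1
Leftover pairs = 4 - 3 - (1-1) = 1
First group: deep chain of depth 3 + 1 sibling pairs
Remaining 0 groups: simple '()' each

Answer: ((())())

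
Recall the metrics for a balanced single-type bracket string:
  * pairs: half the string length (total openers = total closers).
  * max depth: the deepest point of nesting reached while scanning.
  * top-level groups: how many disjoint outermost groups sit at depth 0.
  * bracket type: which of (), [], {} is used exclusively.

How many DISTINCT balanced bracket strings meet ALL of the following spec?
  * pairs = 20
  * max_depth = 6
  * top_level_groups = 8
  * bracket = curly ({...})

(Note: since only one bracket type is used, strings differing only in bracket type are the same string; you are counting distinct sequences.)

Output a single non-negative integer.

Answer: 7181760

Derivation:
Spec: pairs=20 depth=6 groups=8
Count(depth <= 6) = 53024846
Count(depth <= 5) = 45843086
Count(depth == 6) = 53024846 - 45843086 = 7181760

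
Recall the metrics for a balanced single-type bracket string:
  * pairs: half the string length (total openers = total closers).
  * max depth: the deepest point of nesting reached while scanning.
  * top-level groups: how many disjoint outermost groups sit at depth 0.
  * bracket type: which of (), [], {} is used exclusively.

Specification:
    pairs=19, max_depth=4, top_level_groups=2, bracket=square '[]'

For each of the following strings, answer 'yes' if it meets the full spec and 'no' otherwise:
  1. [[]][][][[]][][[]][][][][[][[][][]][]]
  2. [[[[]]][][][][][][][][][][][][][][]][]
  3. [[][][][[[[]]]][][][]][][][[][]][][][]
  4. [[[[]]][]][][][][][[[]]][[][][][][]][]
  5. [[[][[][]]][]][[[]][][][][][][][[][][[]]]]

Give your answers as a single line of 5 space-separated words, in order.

String 1 '[[]][][][[]][][[]][][][][[][[][][]][]]': depth seq [1 2 1 0 1 0 1 0 1 2 1 0 1 0 1 2 1 0 1 0 1 0 1 0 1 2 1 2 3 2 3 2 3 2 1 2 1 0]
  -> pairs=19 depth=3 groups=10 -> no
String 2 '[[[[]]][][][][][][][][][][][][][][]][]': depth seq [1 2 3 4 3 2 1 2 1 2 1 2 1 2 1 2 1 2 1 2 1 2 1 2 1 2 1 2 1 2 1 2 1 2 1 0 1 0]
  -> pairs=19 depth=4 groups=2 -> yes
String 3 '[[][][][[[[]]]][][][]][][][[][]][][][]': depth seq [1 2 1 2 1 2 1 2 3 4 5 4 3 2 1 2 1 2 1 2 1 0 1 0 1 0 1 2 1 2 1 0 1 0 1 0 1 0]
  -> pairs=19 depth=5 groups=7 -> no
String 4 '[[[[]]][]][][][][][[[]]][[][][][][]][]': depth seq [1 2 3 4 3 2 1 2 1 0 1 0 1 0 1 0 1 0 1 2 3 2 1 0 1 2 1 2 1 2 1 2 1 2 1 0 1 0]
  -> pairs=19 depth=4 groups=8 -> no
String 5 '[[[][[][]]][]][[[]][][][][][][][[][][[]]]]': depth seq [1 2 3 2 3 4 3 4 3 2 1 2 1 0 1 2 3 2 1 2 1 2 1 2 1 2 1 2 1 2 1 2 3 2 3 2 3 4 3 2 1 0]
  -> pairs=21 depth=4 groups=2 -> no

Answer: no yes no no no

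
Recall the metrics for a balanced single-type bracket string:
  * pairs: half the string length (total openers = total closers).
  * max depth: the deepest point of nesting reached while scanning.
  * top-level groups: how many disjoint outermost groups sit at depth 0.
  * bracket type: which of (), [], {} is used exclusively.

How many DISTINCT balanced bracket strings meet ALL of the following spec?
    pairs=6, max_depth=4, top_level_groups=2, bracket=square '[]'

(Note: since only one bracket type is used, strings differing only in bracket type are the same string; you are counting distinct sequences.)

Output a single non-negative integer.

Answer: 12

Derivation:
Spec: pairs=6 depth=4 groups=2
Count(depth <= 4) = 40
Count(depth <= 3) = 28
Count(depth == 4) = 40 - 28 = 12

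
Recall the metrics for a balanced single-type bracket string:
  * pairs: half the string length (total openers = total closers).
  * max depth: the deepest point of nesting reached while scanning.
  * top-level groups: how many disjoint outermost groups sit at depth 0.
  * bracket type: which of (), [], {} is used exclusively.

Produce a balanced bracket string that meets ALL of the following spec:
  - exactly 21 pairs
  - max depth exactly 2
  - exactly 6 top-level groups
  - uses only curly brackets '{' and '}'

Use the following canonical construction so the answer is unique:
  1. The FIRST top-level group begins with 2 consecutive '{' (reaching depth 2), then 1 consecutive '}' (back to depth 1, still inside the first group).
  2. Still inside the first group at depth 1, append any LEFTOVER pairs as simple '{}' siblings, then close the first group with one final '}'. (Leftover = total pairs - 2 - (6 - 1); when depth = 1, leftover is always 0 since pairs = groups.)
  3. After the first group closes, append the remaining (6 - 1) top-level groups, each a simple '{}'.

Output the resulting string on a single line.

Spec: pairs=21 depth=2 groups=6
Leftover pairs = 21 - 2 - (6-1) = 14
First group: deep chain of depth 2 + 14 sibling pairs
Remaining 5 groups: simple '{}' each

Answer: {{}{}{}{}{}{}{}{}{}{}{}{}{}{}{}}{}{}{}{}{}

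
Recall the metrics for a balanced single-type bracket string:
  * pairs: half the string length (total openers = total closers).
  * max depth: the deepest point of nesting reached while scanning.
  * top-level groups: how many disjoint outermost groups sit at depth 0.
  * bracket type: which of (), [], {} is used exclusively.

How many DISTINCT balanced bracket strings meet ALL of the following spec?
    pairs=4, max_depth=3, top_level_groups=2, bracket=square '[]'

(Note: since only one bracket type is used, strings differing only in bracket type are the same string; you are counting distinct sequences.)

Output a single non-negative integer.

Answer: 2

Derivation:
Spec: pairs=4 depth=3 groups=2
Count(depth <= 3) = 5
Count(depth <= 2) = 3
Count(depth == 3) = 5 - 3 = 2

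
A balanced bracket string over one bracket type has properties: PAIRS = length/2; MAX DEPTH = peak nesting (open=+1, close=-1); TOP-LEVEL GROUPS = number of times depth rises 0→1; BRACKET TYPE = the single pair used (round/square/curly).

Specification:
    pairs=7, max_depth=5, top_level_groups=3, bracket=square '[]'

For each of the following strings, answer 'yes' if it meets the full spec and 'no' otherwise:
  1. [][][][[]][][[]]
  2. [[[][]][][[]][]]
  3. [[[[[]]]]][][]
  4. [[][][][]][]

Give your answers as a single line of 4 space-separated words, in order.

String 1 '[][][][[]][][[]]': depth seq [1 0 1 0 1 0 1 2 1 0 1 0 1 2 1 0]
  -> pairs=8 depth=2 groups=6 -> no
String 2 '[[[][]][][[]][]]': depth seq [1 2 3 2 3 2 1 2 1 2 3 2 1 2 1 0]
  -> pairs=8 depth=3 groups=1 -> no
String 3 '[[[[[]]]]][][]': depth seq [1 2 3 4 5 4 3 2 1 0 1 0 1 0]
  -> pairs=7 depth=5 groups=3 -> yes
String 4 '[[][][][]][]': depth seq [1 2 1 2 1 2 1 2 1 0 1 0]
  -> pairs=6 depth=2 groups=2 -> no

Answer: no no yes no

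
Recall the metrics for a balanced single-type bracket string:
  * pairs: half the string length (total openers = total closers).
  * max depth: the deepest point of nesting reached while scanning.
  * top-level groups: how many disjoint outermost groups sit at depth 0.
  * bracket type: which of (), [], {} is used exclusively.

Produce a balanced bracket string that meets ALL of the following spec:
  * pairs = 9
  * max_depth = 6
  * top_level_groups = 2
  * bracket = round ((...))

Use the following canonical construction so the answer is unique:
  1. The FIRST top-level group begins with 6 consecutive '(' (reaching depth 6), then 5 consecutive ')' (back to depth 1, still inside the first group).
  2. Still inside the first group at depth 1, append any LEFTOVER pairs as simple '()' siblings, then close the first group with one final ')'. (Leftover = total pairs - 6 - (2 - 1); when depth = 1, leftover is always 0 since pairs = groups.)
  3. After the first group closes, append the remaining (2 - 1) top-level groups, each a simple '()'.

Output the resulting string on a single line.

Spec: pairs=9 depth=6 groups=2
Leftover pairs = 9 - 6 - (2-1) = 2
First group: deep chain of depth 6 + 2 sibling pairs
Remaining 1 groups: simple '()' each

Answer: (((((()))))()())()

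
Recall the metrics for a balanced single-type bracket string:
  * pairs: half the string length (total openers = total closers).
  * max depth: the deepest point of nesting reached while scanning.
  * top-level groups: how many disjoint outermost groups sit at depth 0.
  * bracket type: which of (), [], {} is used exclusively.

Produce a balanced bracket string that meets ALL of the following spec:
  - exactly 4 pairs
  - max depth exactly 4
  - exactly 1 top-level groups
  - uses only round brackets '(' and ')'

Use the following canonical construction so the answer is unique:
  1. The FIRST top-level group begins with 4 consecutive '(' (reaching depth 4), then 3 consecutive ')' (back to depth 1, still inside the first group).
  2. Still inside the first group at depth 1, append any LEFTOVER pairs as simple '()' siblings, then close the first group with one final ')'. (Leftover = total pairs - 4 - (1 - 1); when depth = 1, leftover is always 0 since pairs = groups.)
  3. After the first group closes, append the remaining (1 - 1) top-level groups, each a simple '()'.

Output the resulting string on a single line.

Answer: (((())))

Derivation:
Spec: pairs=4 depth=4 groups=1
Leftover pairs = 4 - 4 - (1-1) = 0
First group: deep chain of depth 4 + 0 sibling pairs
Remaining 0 groups: simple '()' each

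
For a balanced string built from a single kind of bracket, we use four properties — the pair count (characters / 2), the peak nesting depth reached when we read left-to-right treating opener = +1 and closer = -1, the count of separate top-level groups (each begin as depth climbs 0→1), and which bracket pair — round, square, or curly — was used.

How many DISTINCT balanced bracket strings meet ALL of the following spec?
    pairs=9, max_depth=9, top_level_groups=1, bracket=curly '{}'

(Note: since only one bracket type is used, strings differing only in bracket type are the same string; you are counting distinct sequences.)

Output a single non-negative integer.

Spec: pairs=9 depth=9 groups=1
Count(depth <= 9) = 1430
Count(depth <= 8) = 1429
Count(depth == 9) = 1430 - 1429 = 1

Answer: 1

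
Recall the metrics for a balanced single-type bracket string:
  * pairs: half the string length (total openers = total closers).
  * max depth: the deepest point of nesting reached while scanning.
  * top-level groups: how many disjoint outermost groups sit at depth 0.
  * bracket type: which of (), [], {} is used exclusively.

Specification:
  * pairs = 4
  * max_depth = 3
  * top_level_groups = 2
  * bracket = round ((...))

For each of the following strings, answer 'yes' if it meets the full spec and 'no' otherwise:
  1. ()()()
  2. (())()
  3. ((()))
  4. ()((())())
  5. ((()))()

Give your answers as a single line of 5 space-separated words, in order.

String 1 '()()()': depth seq [1 0 1 0 1 0]
  -> pairs=3 depth=1 groups=3 -> no
String 2 '(())()': depth seq [1 2 1 0 1 0]
  -> pairs=3 depth=2 groups=2 -> no
String 3 '((()))': depth seq [1 2 3 2 1 0]
  -> pairs=3 depth=3 groups=1 -> no
String 4 '()((())())': depth seq [1 0 1 2 3 2 1 2 1 0]
  -> pairs=5 depth=3 groups=2 -> no
String 5 '((()))()': depth seq [1 2 3 2 1 0 1 0]
  -> pairs=4 depth=3 groups=2 -> yes

Answer: no no no no yes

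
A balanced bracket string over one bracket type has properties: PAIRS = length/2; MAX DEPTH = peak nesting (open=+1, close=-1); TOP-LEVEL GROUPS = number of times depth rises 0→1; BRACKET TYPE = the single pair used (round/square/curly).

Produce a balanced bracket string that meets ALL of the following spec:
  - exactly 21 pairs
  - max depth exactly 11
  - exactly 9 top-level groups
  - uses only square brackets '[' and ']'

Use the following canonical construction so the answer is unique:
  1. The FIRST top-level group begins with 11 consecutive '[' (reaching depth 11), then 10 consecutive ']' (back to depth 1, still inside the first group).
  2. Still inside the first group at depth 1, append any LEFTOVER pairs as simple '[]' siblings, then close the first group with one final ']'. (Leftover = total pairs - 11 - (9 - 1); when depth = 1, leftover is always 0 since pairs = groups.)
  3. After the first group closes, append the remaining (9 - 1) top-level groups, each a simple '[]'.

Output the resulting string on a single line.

Spec: pairs=21 depth=11 groups=9
Leftover pairs = 21 - 11 - (9-1) = 2
First group: deep chain of depth 11 + 2 sibling pairs
Remaining 8 groups: simple '[]' each

Answer: [[[[[[[[[[[]]]]]]]]]][][]][][][][][][][][]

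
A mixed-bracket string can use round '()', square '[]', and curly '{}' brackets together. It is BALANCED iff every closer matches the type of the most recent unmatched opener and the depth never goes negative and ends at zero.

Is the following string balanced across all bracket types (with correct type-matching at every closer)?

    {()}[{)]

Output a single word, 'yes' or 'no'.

Answer: no

Derivation:
pos 0: push '{'; stack = {
pos 1: push '('; stack = {(
pos 2: ')' matches '('; pop; stack = {
pos 3: '}' matches '{'; pop; stack = (empty)
pos 4: push '['; stack = [
pos 5: push '{'; stack = [{
pos 6: saw closer ')' but top of stack is '{' (expected '}') → INVALID
Verdict: type mismatch at position 6: ')' closes '{' → no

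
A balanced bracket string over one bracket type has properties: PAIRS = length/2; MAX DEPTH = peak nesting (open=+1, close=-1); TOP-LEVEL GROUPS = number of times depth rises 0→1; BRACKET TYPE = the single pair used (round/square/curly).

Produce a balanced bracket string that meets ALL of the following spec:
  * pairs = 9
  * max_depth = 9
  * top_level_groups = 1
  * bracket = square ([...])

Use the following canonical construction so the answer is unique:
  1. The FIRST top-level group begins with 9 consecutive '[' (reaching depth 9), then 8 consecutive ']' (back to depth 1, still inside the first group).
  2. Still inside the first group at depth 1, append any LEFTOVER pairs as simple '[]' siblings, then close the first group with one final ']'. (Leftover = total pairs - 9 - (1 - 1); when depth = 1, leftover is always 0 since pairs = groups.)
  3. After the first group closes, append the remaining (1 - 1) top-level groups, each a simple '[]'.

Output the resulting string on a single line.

Spec: pairs=9 depth=9 groups=1
Leftover pairs = 9 - 9 - (1-1) = 0
First group: deep chain of depth 9 + 0 sibling pairs
Remaining 0 groups: simple '[]' each

Answer: [[[[[[[[[]]]]]]]]]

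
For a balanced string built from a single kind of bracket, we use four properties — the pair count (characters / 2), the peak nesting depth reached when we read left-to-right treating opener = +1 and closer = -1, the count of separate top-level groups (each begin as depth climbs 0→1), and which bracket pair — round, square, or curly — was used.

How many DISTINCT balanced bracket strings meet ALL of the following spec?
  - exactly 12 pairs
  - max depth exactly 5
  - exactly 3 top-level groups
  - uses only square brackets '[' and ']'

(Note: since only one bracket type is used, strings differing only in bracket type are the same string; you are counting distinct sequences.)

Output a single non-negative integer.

Answer: 12549

Derivation:
Spec: pairs=12 depth=5 groups=3
Count(depth <= 5) = 33725
Count(depth <= 4) = 21176
Count(depth == 5) = 33725 - 21176 = 12549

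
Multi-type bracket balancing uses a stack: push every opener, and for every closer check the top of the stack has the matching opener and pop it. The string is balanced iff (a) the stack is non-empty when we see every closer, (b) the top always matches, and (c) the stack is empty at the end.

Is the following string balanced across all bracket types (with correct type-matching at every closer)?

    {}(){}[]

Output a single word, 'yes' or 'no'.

Answer: yes

Derivation:
pos 0: push '{'; stack = {
pos 1: '}' matches '{'; pop; stack = (empty)
pos 2: push '('; stack = (
pos 3: ')' matches '('; pop; stack = (empty)
pos 4: push '{'; stack = {
pos 5: '}' matches '{'; pop; stack = (empty)
pos 6: push '['; stack = [
pos 7: ']' matches '['; pop; stack = (empty)
end: stack empty → VALID
Verdict: properly nested → yes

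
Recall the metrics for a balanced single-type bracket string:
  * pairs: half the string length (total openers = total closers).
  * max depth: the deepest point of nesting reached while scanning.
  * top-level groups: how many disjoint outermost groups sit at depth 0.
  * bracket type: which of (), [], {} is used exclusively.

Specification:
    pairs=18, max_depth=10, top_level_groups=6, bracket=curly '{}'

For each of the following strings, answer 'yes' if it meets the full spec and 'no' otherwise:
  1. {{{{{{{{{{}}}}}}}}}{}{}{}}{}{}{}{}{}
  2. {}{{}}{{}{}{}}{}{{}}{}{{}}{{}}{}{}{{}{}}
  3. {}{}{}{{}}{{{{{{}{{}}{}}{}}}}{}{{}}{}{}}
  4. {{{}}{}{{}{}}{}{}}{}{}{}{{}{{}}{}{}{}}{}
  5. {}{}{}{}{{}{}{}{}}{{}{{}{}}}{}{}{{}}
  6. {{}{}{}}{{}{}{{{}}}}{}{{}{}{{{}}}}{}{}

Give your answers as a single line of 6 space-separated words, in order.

Answer: yes no no no no no

Derivation:
String 1 '{{{{{{{{{{}}}}}}}}}{}{}{}}{}{}{}{}{}': depth seq [1 2 3 4 5 6 7 8 9 10 9 8 7 6 5 4 3 2 1 2 1 2 1 2 1 0 1 0 1 0 1 0 1 0 1 0]
  -> pairs=18 depth=10 groups=6 -> yes
String 2 '{}{{}}{{}{}{}}{}{{}}{}{{}}{{}}{}{}{{}{}}': depth seq [1 0 1 2 1 0 1 2 1 2 1 2 1 0 1 0 1 2 1 0 1 0 1 2 1 0 1 2 1 0 1 0 1 0 1 2 1 2 1 0]
  -> pairs=20 depth=2 groups=11 -> no
String 3 '{}{}{}{{}}{{{{{{}{{}}{}}{}}}}{}{{}}{}{}}': depth seq [1 0 1 0 1 0 1 2 1 0 1 2 3 4 5 6 5 6 7 6 5 6 5 4 5 4 3 2 1 2 1 2 3 2 1 2 1 2 1 0]
  -> pairs=20 depth=7 groups=5 -> no
String 4 '{{{}}{}{{}{}}{}{}}{}{}{}{{}{{}}{}{}{}}{}': depth seq [1 2 3 2 1 2 1 2 3 2 3 2 1 2 1 2 1 0 1 0 1 0 1 0 1 2 1 2 3 2 1 2 1 2 1 2 1 0 1 0]
  -> pairs=20 depth=3 groups=6 -> no
String 5 '{}{}{}{}{{}{}{}{}}{{}{{}{}}}{}{}{{}}': depth seq [1 0 1 0 1 0 1 0 1 2 1 2 1 2 1 2 1 0 1 2 1 2 3 2 3 2 1 0 1 0 1 0 1 2 1 0]
  -> pairs=18 depth=3 groups=9 -> no
String 6 '{{}{}{}}{{}{}{{{}}}}{}{{}{}{{{}}}}{}{}': depth seq [1 2 1 2 1 2 1 0 1 2 1 2 1 2 3 4 3 2 1 0 1 0 1 2 1 2 1 2 3 4 3 2 1 0 1 0 1 0]
  -> pairs=19 depth=4 groups=6 -> no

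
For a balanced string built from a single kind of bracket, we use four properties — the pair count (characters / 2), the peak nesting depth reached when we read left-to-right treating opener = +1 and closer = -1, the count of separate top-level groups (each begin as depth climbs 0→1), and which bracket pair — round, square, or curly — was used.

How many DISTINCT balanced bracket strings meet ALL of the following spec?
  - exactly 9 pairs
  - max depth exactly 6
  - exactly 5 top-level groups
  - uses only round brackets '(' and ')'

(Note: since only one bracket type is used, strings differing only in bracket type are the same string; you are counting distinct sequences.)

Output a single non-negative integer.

Answer: 0

Derivation:
Spec: pairs=9 depth=6 groups=5
Count(depth <= 6) = 275
Count(depth <= 5) = 275
Count(depth == 6) = 275 - 275 = 0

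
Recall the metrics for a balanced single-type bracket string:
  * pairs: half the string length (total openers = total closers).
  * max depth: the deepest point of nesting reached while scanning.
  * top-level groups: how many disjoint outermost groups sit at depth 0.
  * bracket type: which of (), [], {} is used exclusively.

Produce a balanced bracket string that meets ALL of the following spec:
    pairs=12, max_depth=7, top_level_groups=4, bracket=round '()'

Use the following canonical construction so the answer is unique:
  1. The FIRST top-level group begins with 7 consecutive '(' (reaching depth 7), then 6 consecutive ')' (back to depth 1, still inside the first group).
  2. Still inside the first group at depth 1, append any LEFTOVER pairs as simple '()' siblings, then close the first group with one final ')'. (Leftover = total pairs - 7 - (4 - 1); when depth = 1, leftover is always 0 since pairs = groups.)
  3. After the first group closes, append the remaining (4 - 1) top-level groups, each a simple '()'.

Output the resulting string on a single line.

Spec: pairs=12 depth=7 groups=4
Leftover pairs = 12 - 7 - (4-1) = 2
First group: deep chain of depth 7 + 2 sibling pairs
Remaining 3 groups: simple '()' each

Answer: ((((((())))))()())()()()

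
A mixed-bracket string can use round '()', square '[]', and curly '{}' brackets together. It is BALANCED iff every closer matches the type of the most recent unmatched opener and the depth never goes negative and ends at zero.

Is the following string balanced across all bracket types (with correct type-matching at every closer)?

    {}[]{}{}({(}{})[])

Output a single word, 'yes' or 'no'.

pos 0: push '{'; stack = {
pos 1: '}' matches '{'; pop; stack = (empty)
pos 2: push '['; stack = [
pos 3: ']' matches '['; pop; stack = (empty)
pos 4: push '{'; stack = {
pos 5: '}' matches '{'; pop; stack = (empty)
pos 6: push '{'; stack = {
pos 7: '}' matches '{'; pop; stack = (empty)
pos 8: push '('; stack = (
pos 9: push '{'; stack = ({
pos 10: push '('; stack = ({(
pos 11: saw closer '}' but top of stack is '(' (expected ')') → INVALID
Verdict: type mismatch at position 11: '}' closes '(' → no

Answer: no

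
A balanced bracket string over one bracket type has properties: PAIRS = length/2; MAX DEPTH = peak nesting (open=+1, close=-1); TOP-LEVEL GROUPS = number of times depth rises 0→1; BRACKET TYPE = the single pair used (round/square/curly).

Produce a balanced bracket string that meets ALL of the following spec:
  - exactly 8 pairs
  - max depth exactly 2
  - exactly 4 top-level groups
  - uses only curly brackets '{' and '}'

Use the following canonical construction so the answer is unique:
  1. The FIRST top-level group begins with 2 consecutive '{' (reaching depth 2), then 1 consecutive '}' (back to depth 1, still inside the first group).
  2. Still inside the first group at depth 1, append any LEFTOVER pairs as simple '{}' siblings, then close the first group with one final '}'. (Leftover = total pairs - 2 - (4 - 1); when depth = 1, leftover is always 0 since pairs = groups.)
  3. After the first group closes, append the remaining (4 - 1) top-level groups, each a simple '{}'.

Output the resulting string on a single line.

Spec: pairs=8 depth=2 groups=4
Leftover pairs = 8 - 2 - (4-1) = 3
First group: deep chain of depth 2 + 3 sibling pairs
Remaining 3 groups: simple '{}' each

Answer: {{}{}{}{}}{}{}{}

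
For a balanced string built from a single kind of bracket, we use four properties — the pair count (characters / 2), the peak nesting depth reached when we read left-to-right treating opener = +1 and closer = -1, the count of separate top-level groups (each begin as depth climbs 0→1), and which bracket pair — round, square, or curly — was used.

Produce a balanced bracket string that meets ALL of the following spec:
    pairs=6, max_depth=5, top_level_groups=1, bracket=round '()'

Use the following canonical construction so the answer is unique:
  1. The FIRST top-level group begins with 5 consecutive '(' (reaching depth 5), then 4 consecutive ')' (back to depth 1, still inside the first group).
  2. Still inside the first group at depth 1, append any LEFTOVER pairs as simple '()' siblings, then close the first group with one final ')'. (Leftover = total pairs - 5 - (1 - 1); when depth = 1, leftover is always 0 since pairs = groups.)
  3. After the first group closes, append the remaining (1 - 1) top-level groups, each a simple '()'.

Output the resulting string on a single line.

Answer: ((((())))())

Derivation:
Spec: pairs=6 depth=5 groups=1
Leftover pairs = 6 - 5 - (1-1) = 1
First group: deep chain of depth 5 + 1 sibling pairs
Remaining 0 groups: simple '()' each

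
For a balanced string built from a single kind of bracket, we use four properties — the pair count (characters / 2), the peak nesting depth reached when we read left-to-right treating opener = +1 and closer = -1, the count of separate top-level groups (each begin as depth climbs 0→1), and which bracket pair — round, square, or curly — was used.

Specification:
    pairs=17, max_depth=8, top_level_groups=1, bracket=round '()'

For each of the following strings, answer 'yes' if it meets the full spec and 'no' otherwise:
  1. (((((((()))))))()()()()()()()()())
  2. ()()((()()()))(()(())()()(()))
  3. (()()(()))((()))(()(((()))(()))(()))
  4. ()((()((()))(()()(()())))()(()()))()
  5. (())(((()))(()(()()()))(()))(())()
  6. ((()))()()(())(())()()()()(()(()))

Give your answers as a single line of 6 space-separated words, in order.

String 1 '(((((((()))))))()()()()()()()()())': depth seq [1 2 3 4 5 6 7 8 7 6 5 4 3 2 1 2 1 2 1 2 1 2 1 2 1 2 1 2 1 2 1 2 1 0]
  -> pairs=17 depth=8 groups=1 -> yes
String 2 '()()((()()()))(()(())()()(()))': depth seq [1 0 1 0 1 2 3 2 3 2 3 2 1 0 1 2 1 2 3 2 1 2 1 2 1 2 3 2 1 0]
  -> pairs=15 depth=3 groups=4 -> no
String 3 '(()()(()))((()))(()(((()))(()))(()))': depth seq [1 2 1 2 1 2 3 2 1 0 1 2 3 2 1 0 1 2 1 2 3 4 5 4 3 2 3 4 3 2 1 2 3 2 1 0]
  -> pairs=18 depth=5 groups=3 -> no
String 4 '()((()((()))(()()(()())))()(()()))()': depth seq [1 0 1 2 3 2 3 4 5 4 3 2 3 4 3 4 3 4 5 4 5 4 3 2 1 2 1 2 3 2 3 2 1 0 1 0]
  -> pairs=18 depth=5 groups=3 -> no
String 5 '(())(((()))(()(()()()))(()))(())()': depth seq [1 2 1 0 1 2 3 4 3 2 1 2 3 2 3 4 3 4 3 4 3 2 1 2 3 2 1 0 1 2 1 0 1 0]
  -> pairs=17 depth=4 groups=4 -> no
String 6 '((()))()()(())(())()()()()(()(()))': depth seq [1 2 3 2 1 0 1 0 1 0 1 2 1 0 1 2 1 0 1 0 1 0 1 0 1 0 1 2 1 2 3 2 1 0]
  -> pairs=17 depth=3 groups=10 -> no

Answer: yes no no no no no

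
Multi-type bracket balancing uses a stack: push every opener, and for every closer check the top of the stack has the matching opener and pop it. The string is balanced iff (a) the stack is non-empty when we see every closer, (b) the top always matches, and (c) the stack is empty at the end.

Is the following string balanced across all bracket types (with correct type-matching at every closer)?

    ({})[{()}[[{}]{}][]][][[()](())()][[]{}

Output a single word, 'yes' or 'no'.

pos 0: push '('; stack = (
pos 1: push '{'; stack = ({
pos 2: '}' matches '{'; pop; stack = (
pos 3: ')' matches '('; pop; stack = (empty)
pos 4: push '['; stack = [
pos 5: push '{'; stack = [{
pos 6: push '('; stack = [{(
pos 7: ')' matches '('; pop; stack = [{
pos 8: '}' matches '{'; pop; stack = [
pos 9: push '['; stack = [[
pos 10: push '['; stack = [[[
pos 11: push '{'; stack = [[[{
pos 12: '}' matches '{'; pop; stack = [[[
pos 13: ']' matches '['; pop; stack = [[
pos 14: push '{'; stack = [[{
pos 15: '}' matches '{'; pop; stack = [[
pos 16: ']' matches '['; pop; stack = [
pos 17: push '['; stack = [[
pos 18: ']' matches '['; pop; stack = [
pos 19: ']' matches '['; pop; stack = (empty)
pos 20: push '['; stack = [
pos 21: ']' matches '['; pop; stack = (empty)
pos 22: push '['; stack = [
pos 23: push '['; stack = [[
pos 24: push '('; stack = [[(
pos 25: ')' matches '('; pop; stack = [[
pos 26: ']' matches '['; pop; stack = [
pos 27: push '('; stack = [(
pos 28: push '('; stack = [((
pos 29: ')' matches '('; pop; stack = [(
pos 30: ')' matches '('; pop; stack = [
pos 31: push '('; stack = [(
pos 32: ')' matches '('; pop; stack = [
pos 33: ']' matches '['; pop; stack = (empty)
pos 34: push '['; stack = [
pos 35: push '['; stack = [[
pos 36: ']' matches '['; pop; stack = [
pos 37: push '{'; stack = [{
pos 38: '}' matches '{'; pop; stack = [
end: stack still non-empty ([) → INVALID
Verdict: unclosed openers at end: [ → no

Answer: no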